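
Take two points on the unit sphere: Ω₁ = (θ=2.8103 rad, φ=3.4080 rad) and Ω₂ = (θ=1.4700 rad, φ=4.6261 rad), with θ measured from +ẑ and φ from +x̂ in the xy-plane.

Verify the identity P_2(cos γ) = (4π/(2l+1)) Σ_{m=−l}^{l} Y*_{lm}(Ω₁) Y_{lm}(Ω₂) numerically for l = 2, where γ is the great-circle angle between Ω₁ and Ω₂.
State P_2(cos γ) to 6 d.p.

-0.499585

Summing Y*_{l m}(θ₁,φ₁)·Y_{l m}(θ₂,φ₂) over m ∈ [−2, 2]; prefactor 4π/(2·2+1) = 2.513274:
  [-2]  conj(Y_{2,-2})(Ω₁) = +0.035202+0.020759i ; Y_{2,-2}(Ω₂) = -0.376683-0.065660i ; Δ = -0.011897-0.010131i
  [-1]  conj(Y_{2,-1})(Ω₁) = +0.229237+0.062557i ; Y_{2,-1}(Ω₂) = -0.006666+0.077056i ; Δ = -0.006348+0.017247i
  [+0]  conj(Y_{2,0})(Ω₁) = +0.530680-0.000000i ; Y_{2,0}(Ω₂) = -0.305811+0.000000i ; Δ = -0.162288+0.000000i
  [+1]  conj(Y_{2,1})(Ω₁) = -0.229237+0.062557i ; Y_{2,1}(Ω₂) = +0.006666+0.077056i ; Δ = -0.006348-0.017247i
  [+2]  conj(Y_{2,2})(Ω₁) = +0.035202-0.020759i ; Y_{2,2}(Ω₂) = -0.376683+0.065660i ; Δ = -0.011897+0.010131i
Total Σ_m = -0.198779+0.000000i. Multiply by 2.513274: -0.499585+0.000000i. P_2(cos γ) = -0.499585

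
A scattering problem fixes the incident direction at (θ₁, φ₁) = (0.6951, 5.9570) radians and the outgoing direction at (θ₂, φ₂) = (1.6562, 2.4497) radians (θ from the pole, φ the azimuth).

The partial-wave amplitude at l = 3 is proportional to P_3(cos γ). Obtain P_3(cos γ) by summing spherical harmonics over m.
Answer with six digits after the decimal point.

Term-by-term m-sum for l=3 (normalisation 4π/7 = 1.795196):
  term(m=-3) = (-0.020634, -0.040253)   from Y*(Ω₁)=(0.061187, -0.090942), Y(Ω₂)=(0.199614, -0.361189)
  term(m=-2) = (-0.020736, -0.018610)   from Y*(Ω₁)=(0.255836, -0.195446), Y(Ω₂)=(-0.016090, -0.085032)
  term(m=-1) = (0.116899, 0.044764)   from Y*(Ω₁)=(0.382150, -0.129269), Y(Ω₂)=(0.238934, 0.197962)
  term(m=+0) = (-0.001378, -0.000000)   from Y*(Ω₁)=(-0.014605, -0.000000), Y(Ω₂)=(0.094338, 0.000000)
  term(m=+1) = (0.116899, -0.044764)   from Y*(Ω₁)=(-0.382150, -0.129269), Y(Ω₂)=(-0.238934, 0.197962)
  term(m=+2) = (-0.020736, 0.018610)   from Y*(Ω₁)=(0.255836, 0.195446), Y(Ω₂)=(-0.016090, 0.085032)
  term(m=+3) = (-0.020634, 0.040253)   from Y*(Ω₁)=(-0.061187, -0.090942), Y(Ω₂)=(-0.199614, -0.361189)
Σ over m = (0.149682, 0.000000); ×(4π/7) → (0.268708, 0.000000). Real part: 0.268708

0.268708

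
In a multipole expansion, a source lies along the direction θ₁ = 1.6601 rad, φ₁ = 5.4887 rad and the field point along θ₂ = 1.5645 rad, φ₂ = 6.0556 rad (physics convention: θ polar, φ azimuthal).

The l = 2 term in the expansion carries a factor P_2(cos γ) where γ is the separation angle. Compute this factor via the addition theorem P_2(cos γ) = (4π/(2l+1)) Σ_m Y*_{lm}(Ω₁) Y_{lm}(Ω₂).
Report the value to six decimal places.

0.557468

Summing Y*_{l m}(θ₁,φ₁)·Y_{l m}(θ₂,φ₂) over m ∈ [−2, 2]; prefactor 4π/(2·2+1) = 2.513274:
  term(m=-2) = 0.06264 - 0.13411j   from Y*(Ω₁)=-0.00696 - 0.38314j, Y(Ω₂)=0.34693 + 0.16981j
  term(m=-1) = -0.00028 + 0.00018j   from Y*(Ω₁)=-0.04808 + 0.04896j, Y(Ω₂)=0.00474 + 0.00110j
  term(m=+0) = 0.09709 + 0.00000j   from Y*(Ω₁)=-0.30787 + 0.00000j, Y(Ω₂)=-0.31535 + 0.00000j
  term(m=+1) = -0.00028 - 0.00018j   from Y*(Ω₁)=0.04808 + 0.04896j, Y(Ω₂)=-0.00474 + 0.00110j
  term(m=+2) = 0.06264 + 0.13411j   from Y*(Ω₁)=-0.00696 + 0.38314j, Y(Ω₂)=0.34693 - 0.16981j
Accumulated sum 0.22181 + 0.00000j; after 4π/(2l+1) scaling, 0.55747 + 0.00000j ⇒ P_2 = 0.557468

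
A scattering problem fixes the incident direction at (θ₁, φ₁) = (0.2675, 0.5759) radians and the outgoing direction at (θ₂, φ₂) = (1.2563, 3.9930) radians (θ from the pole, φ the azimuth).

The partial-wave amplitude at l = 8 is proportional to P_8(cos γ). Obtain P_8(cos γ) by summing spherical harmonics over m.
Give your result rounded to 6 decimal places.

0.242607

Addition theorem: P_8(cos γ) = (4π/17) Σ_m Y*_{lm}(Ω₁) Y_{lm}(Ω₂), m = −8…8:
  m=-8: Y*=-0.000001-0.000012i  Y=+0.297743-0.173683i  product -0.000003-0.000003i
  m=-7: Y*=-0.000113-0.000139i  Y=-0.425269-0.142505i  product +0.000028+0.000075i
  m=-6: Y*=-0.001581-0.000513i  Y=+0.046752+0.111806i  product -0.000017-0.000201i
  m=-5: Y*=-0.010703+0.002871i  Y=-0.134602+0.274881i  product +0.000651-0.003329i
  m=-4: Y*=-0.036509+0.040567i  Y=+0.238420-0.064456i  product -0.006090+0.012025i
  m=-3: Y*=-0.030525+0.192950i  Y=+0.168110+0.111920i  product -0.026726+0.029020i
  m=-2: Y*=+0.193000+0.433348i  Y=-0.037385-0.281533i  product +0.114787-0.070537i
  m=-1: Y*=+0.534957+0.347361i  Y=+0.100113-0.114286i  product +0.093255-0.026363i
  m=+0: Y*=+0.080801-0.000000i  Y=-0.291681+0.000000i  product -0.023568+0.000000i
  m=+1: Y*=-0.534957+0.347361i  Y=-0.100113-0.114286i  product +0.093255+0.026363i
  m=+2: Y*=+0.193000-0.433348i  Y=-0.037385+0.281533i  product +0.114787+0.070537i
  m=+3: Y*=+0.030525+0.192950i  Y=-0.168110+0.111920i  product -0.026726-0.029020i
  m=+4: Y*=-0.036509-0.040567i  Y=+0.238420+0.064456i  product -0.006090-0.012025i
  m=+5: Y*=+0.010703+0.002871i  Y=+0.134602+0.274881i  product +0.000651+0.003329i
  m=+6: Y*=-0.001581+0.000513i  Y=+0.046752-0.111806i  product -0.000017+0.000201i
  m=+7: Y*=+0.000113-0.000139i  Y=+0.425269-0.142505i  product +0.000028-0.000075i
  m=+8: Y*=-0.000001+0.000012i  Y=+0.297743+0.173683i  product -0.000003+0.000003i
Accumulated sum +0.328203+0.000000i; after 4π/(2l+1) scaling, +0.242607+0.000000i ⇒ P_8 = 0.242607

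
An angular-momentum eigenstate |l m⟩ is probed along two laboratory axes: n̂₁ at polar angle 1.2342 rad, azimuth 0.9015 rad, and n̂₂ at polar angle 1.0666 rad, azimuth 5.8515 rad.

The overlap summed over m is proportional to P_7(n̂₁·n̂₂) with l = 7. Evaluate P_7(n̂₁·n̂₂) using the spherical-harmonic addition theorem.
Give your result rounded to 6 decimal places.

-0.122923

Term-by-term m-sum for l=7 (normalisation 4π/15 = 0.837758):
  m=-7: 0.33364 + 0.00912j × -0.19584 + 0.02357j = -0.06555 + 0.00608j  (running Σ = -0.06555 + 0.00608j)
  m=-6: 0.28037 - 0.33517j × -0.34685 + 0.21336j = -0.02573 + 0.17608j  (running Σ = -0.09129 + 0.18216j)
  m=-5: -0.02338 - 0.11252j × -0.21291 + 0.31962j = 0.04094 + 0.01648j  (running Σ = -0.05034 + 0.19864j)
  m=-4: 0.27210 + 0.13631j × -0.00110 + 0.00701j = -0.00126 + 0.00176j  (running Σ = -0.05160 + 0.20040j)
  m=-3: 0.21054 - 0.09837j × -0.09329 - 0.32972j = -0.05208 - 0.06024j  (running Σ = -0.10368 + 0.14016j)
  m=-2: -0.04982 + 0.21068j × -0.10859 - 0.12699j = 0.03216 - 0.01655j  (running Σ = -0.07151 + 0.12361j)
  m=-1: 0.16432 + 0.20771j × 0.25390 + 0.11696j = 0.01743 + 0.07196j  (running Σ = -0.05408 + 0.19556j)
  m=0: -0.18782 + 0.00000j × 0.20530 + 0.00000j = -0.03856 + 0.00000j  (running Σ = -0.09264 + 0.19556j)
  m=1: -0.16432 + 0.20771j × -0.25390 + 0.11696j = 0.01743 - 0.07196j  (running Σ = -0.07522 + 0.12361j)
  m=2: -0.04982 - 0.21068j × -0.10859 + 0.12699j = 0.03216 + 0.01655j  (running Σ = -0.04305 + 0.14016j)
  m=3: -0.21054 - 0.09837j × 0.09329 - 0.32972j = -0.05208 + 0.06024j  (running Σ = -0.09513 + 0.20040j)
  m=4: 0.27210 - 0.13631j × -0.00110 - 0.00701j = -0.00126 - 0.00176j  (running Σ = -0.09638 + 0.19864j)
  m=5: 0.02338 - 0.11252j × 0.21291 + 0.31962j = 0.04094 - 0.01648j  (running Σ = -0.05544 + 0.18216j)
  m=6: 0.28037 + 0.33517j × -0.34685 - 0.21336j = -0.02573 - 0.17608j  (running Σ = -0.08118 + 0.00608j)
  m=7: -0.33364 + 0.00912j × 0.19584 + 0.02357j = -0.06555 - 0.00608j  (running Σ = -0.14673 + 0.00000j)
Total Σ_m = -0.14673 + 0.00000j. Multiply by 0.837758: -0.12292 + 0.00000j. P_7(cos γ) = -0.122923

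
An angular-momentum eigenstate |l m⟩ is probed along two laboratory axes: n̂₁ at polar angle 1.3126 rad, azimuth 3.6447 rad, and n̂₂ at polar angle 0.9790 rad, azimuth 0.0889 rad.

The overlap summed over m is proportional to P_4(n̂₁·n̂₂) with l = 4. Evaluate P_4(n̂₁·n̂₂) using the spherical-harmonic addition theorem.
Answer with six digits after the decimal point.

Expand P_4 via completeness: Σ_{m} conj(Y_{4,m}) at Ω₁ times Y_{4,m} at Ω₂ —
  [-4]  conj(Y_{4,-4})(Ω₁) = -0.16529 + 0.34961j ; Y_{4,-4}(Ω₂) = 0.19682 - 0.07310j ; Δ = -0.00698 + 0.08089j
  [-3]  conj(Y_{4,-3})(Ω₁) = -0.01775 - 0.28831j ; Y_{4,-3}(Ω₂) = 0.38505 - 0.10520j ; Δ = -0.03716 - 0.10915j
  [-2]  conj(Y_{4,-2})(Ω₁) = -0.09096 - 0.14362j ; Y_{4,-2}(Ω₂) = 0.26725 - 0.04802j ; Δ = -0.03121 - 0.03401j
  [-1]  conj(Y_{4,-1})(Ω₁) = 0.26026 + 0.14324j ; Y_{4,-1}(Ω₂) = -0.17925 + 0.01598j ; Δ = -0.04894 - 0.02152j
  [+0]  conj(Y_{4,0})(Ω₁) = 0.12619 + 0.00000j ; Y_{4,0}(Ω₂) = -0.31169 + 0.00000j ; Δ = -0.03933 + 0.00000j
  [+1]  conj(Y_{4,1})(Ω₁) = -0.26026 + 0.14324j ; Y_{4,1}(Ω₂) = 0.17925 + 0.01598j ; Δ = -0.04894 + 0.02152j
  [+2]  conj(Y_{4,2})(Ω₁) = -0.09096 + 0.14362j ; Y_{4,2}(Ω₂) = 0.26725 + 0.04802j ; Δ = -0.03121 + 0.03401j
  [+3]  conj(Y_{4,3})(Ω₁) = 0.01775 - 0.28831j ; Y_{4,3}(Ω₂) = -0.38505 - 0.10520j ; Δ = -0.03716 + 0.10915j
  [+4]  conj(Y_{4,4})(Ω₁) = -0.16529 - 0.34961j ; Y_{4,4}(Ω₂) = 0.19682 + 0.07310j ; Δ = -0.00698 - 0.08089j
Σ over m = -0.28790 + 0.00000j; ×(4π/9) → -0.40199 + 0.00000j. Real part: -0.401987

-0.401987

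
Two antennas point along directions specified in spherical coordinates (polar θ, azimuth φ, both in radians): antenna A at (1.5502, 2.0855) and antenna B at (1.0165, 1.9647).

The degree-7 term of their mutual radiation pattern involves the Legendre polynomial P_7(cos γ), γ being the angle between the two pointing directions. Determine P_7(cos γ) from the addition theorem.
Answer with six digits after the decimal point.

Summing Y*_{l m}(θ₁,φ₁)·Y_{l m}(θ₂,φ₂) over m ∈ [−7, 7]; prefactor 4π/(2·7+1) = 0.837758:
  m=-7: Y*=(-0.222258, 0.447101)  Y=(0.060228, -0.148943)  product (0.053206, 0.060032)
  m=-6: Y*=(0.038429, -0.002053)  Y=(0.265024, 0.261220)  product (0.010721, 0.009494)
  m=-5: Y*=(0.196115, 0.307267)  Y=(-0.390946, 0.164701)  product (-0.127277, -0.087825)
  m=-4: Y*=(0.021202, -0.039941)  Y=(-0.000585, -0.121436)  product (-0.004863, -0.002551)
  m=-3: Y*=(0.328479, -0.008768)  Y=(-0.271156, -0.111170)  product (-0.090044, -0.034140)
  m=-2: Y*=(-0.024820, -0.041275)  Y=(0.188944, -0.189857)  product (-0.012526, -0.003087)
  m=-1: Y*=(0.155388, -0.274755)  Y=(-0.073590, -0.177058)  product (-0.060083, -0.007294)
  m=+0: Y*=(-0.049033, -0.000000)  Y=(0.294750, 0.000000)  product (-0.014452, -0.000000)
  m=+1: Y*=(-0.155388, -0.274755)  Y=(0.073590, -0.177058)  product (-0.060083, 0.007294)
  m=+2: Y*=(-0.024820, 0.041275)  Y=(0.188944, 0.189857)  product (-0.012526, 0.003087)
  m=+3: Y*=(-0.328479, -0.008768)  Y=(0.271156, -0.111170)  product (-0.090044, 0.034140)
  m=+4: Y*=(0.021202, 0.039941)  Y=(-0.000585, 0.121436)  product (-0.004863, 0.002551)
  m=+5: Y*=(-0.196115, 0.307267)  Y=(0.390946, 0.164701)  product (-0.127277, 0.087825)
  m=+6: Y*=(0.038429, 0.002053)  Y=(0.265024, -0.261220)  product (0.010721, -0.009494)
  m=+7: Y*=(0.222258, 0.447101)  Y=(-0.060228, -0.148943)  product (0.053206, -0.060032)
Total Σ_m = (-0.476183, 0.000000). Multiply by 0.837758: (-0.398926, 0.000000). P_7(cos γ) = -0.398926

-0.398926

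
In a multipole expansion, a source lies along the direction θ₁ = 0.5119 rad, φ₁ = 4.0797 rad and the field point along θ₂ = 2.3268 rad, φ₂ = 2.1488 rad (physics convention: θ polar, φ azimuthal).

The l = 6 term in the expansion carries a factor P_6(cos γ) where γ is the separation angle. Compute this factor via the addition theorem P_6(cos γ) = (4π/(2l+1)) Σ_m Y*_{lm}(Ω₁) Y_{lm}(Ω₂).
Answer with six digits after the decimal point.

-0.201558

Expand P_6 via completeness: Σ_{m} conj(Y_{6,m}) at Ω₁ times Y_{6,m} at Ω₂ —
  [-6]  conj(Y_{6,-6})(Ω₁) = 0.00529 - 0.00406j ; Y_{6,-6}(Ω₂) = 0.06788 - 0.02298j ; Δ = 0.00027 - 0.00040j
  [-5]  conj(Y_{6,-5})(Ω₁) = 0.00090 + 0.04113j ; Y_{6,-5}(Ω₂) = 0.05827 - 0.22671j ; Δ = 0.00938 + 0.00219j
  [-4]  conj(Y_{6,-4})(Ω₁) = -0.12385 - 0.08671j ; Y_{6,-4}(Ω₂) = -0.28197 - 0.30806j ; Δ = 0.00821 + 0.06260j
  [-3]  conj(Y_{6,-3})(Ω₁) = 0.33880 - 0.11502j ; Y_{6,-3}(Ω₂) = -0.36969 + 0.06088j ; Δ = -0.11825 + 0.06315j
  [-2]  conj(Y_{6,-2})(Ω₁) = -0.14998 + 0.47571j ; Y_{6,-2}(Ω₂) = 0.01127 - 0.02559j ; Δ = 0.01048 + 0.00920j
  [-1]  conj(Y_{6,-1})(Ω₁) = -0.13129 - 0.17906j ; Y_{6,-1}(Ω₂) = -0.20331 - 0.31167j ; Δ = -0.02911 + 0.07732j
  [+0]  conj(Y_{6,0})(Ω₁) = -0.36482 + 0.00000j ; Y_{6,0}(Ω₂) = -0.08099 + 0.00000j ; Δ = 0.02955 + 0.00000j
  [+1]  conj(Y_{6,1})(Ω₁) = 0.13129 - 0.17906j ; Y_{6,1}(Ω₂) = 0.20331 - 0.31167j ; Δ = -0.02911 - 0.07732j
  [+2]  conj(Y_{6,2})(Ω₁) = -0.14998 - 0.47571j ; Y_{6,2}(Ω₂) = 0.01127 + 0.02559j ; Δ = 0.01048 - 0.00920j
  [+3]  conj(Y_{6,3})(Ω₁) = -0.33880 - 0.11502j ; Y_{6,3}(Ω₂) = 0.36969 + 0.06088j ; Δ = -0.11825 - 0.06315j
  [+4]  conj(Y_{6,4})(Ω₁) = -0.12385 + 0.08671j ; Y_{6,4}(Ω₂) = -0.28197 + 0.30806j ; Δ = 0.00821 - 0.06260j
  [+5]  conj(Y_{6,5})(Ω₁) = -0.00090 + 0.04113j ; Y_{6,5}(Ω₂) = -0.05827 - 0.22671j ; Δ = 0.00938 - 0.00219j
  [+6]  conj(Y_{6,6})(Ω₁) = 0.00529 + 0.00406j ; Y_{6,6}(Ω₂) = 0.06788 + 0.02298j ; Δ = 0.00027 + 0.00040j
Σ over m = -0.20851 + 0.00000j; ×(4π/13) → -0.20156 + 0.00000j. Real part: -0.201558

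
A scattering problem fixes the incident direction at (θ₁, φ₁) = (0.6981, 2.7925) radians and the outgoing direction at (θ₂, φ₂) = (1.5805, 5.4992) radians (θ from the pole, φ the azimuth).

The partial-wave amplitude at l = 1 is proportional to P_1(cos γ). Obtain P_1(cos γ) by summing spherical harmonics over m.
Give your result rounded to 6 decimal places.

Addition theorem: P_1(cos γ) = (4π/3) Σ_m Y*_{lm}(Ω₁) Y_{lm}(Ω₂), m = −1…1:
  m=-1: Y*=(-0.208676, 0.075958)  Y=(0.244635, 0.243944)  product (-0.069579, -0.032323)
  m=+0: Y*=(0.374301, -0.000000)  Y=(-0.004741, 0.000000)  product (-0.001775, 0.000000)
  m=+1: Y*=(0.208676, 0.075958)  Y=(-0.244635, 0.243944)  product (-0.069579, 0.032323)
Total Σ_m = (-0.140933, 0.000000). Multiply by 4.188790: (-0.590338, 0.000000). P_1(cos γ) = -0.590338

-0.590338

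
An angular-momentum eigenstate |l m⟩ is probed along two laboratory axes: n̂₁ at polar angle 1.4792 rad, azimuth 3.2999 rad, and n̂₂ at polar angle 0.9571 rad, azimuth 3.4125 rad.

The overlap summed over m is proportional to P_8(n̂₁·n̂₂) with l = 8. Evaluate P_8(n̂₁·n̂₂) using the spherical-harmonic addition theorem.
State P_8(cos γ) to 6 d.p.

Expand P_8 via completeness: Σ_{m} conj(Y_{8,m}) at Ω₁ times Y_{8,m} at Ω₂ —
  m=-8: Y*=+0.149350+0.475492i  Y=-0.057769-0.085085i  product +0.031830-0.040176i
  m=-7: Y*=-0.081728-0.163867i  Y=+0.092684+0.274565i  product +0.037417-0.037627i
  m=-6: Y*=-0.186752-0.261064i  Y=-0.024397-0.446005i  product -0.111880+0.089662i
  m=-5: Y*=+0.147125+0.148942i  Y=-0.072465+0.329841i  product -0.059789+0.037735i
  m=-4: Y*=+0.211048+0.154924i  Y=-0.033487+0.063212i  product -0.016860+0.008153i
  m=-3: Y*=-0.195417-0.100478i  Y=+0.251931-0.266089i  product -0.075968+0.026685i
  m=-2: Y*=-0.223050-0.073079i  Y=-0.104899+0.063139i  product +0.028012-0.006417i
  m=-1: Y*=+0.220875+0.035261i  Y=-0.303101+0.084182i  product -0.069916+0.007906i
  m=+0: Y*=+0.226591-0.000000i  Y=+0.172954+0.000000i  product +0.039190+0.000000i
  m=+1: Y*=-0.220875+0.035261i  Y=+0.303101+0.084182i  product -0.069916-0.007906i
  m=+2: Y*=-0.223050+0.073079i  Y=-0.104899-0.063139i  product +0.028012+0.006417i
  m=+3: Y*=+0.195417-0.100478i  Y=-0.251931-0.266089i  product -0.075968-0.026685i
  m=+4: Y*=+0.211048-0.154924i  Y=-0.033487-0.063212i  product -0.016860-0.008153i
  m=+5: Y*=-0.147125+0.148942i  Y=+0.072465+0.329841i  product -0.059789-0.037735i
  m=+6: Y*=-0.186752+0.261064i  Y=-0.024397+0.446005i  product -0.111880-0.089662i
  m=+7: Y*=+0.081728-0.163867i  Y=-0.092684+0.274565i  product +0.037417+0.037627i
  m=+8: Y*=+0.149350-0.475492i  Y=-0.057769+0.085085i  product +0.031830+0.040176i
Σ over m = -0.435118+0.000000i; ×(4π/17) → -0.321638+0.000000i. Real part: -0.321638

-0.321638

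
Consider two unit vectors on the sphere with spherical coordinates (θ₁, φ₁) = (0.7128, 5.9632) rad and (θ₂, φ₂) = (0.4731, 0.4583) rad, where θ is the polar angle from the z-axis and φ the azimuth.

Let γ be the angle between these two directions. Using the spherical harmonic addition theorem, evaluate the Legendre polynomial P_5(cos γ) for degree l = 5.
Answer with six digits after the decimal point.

Expand P_5 via completeness: Σ_{m} conj(Y_{5,m}) at Ω₁ times Y_{5,m} at Ω₂ —
  [-5]  conj(Y_{5,-5})(Ω₁) = -0.001617-0.055488i ; Y_{5,-5}(Ω₂) = -0.006016-0.006849i ; Δ = -0.000370+0.000345i
  [-4]  conj(Y_{5,-4})(Ω₁) = +0.058237-0.194547i ; Y_{5,-4}(Ω₂) = -0.014608-0.054388i ; Δ = -0.011432-0.000325i
  [-3]  conj(Y_{5,-3})(Ω₁) = +0.230349-0.328990i ; Y_{5,-3}(Ω₂) = +0.039057-0.196821i ; Δ = -0.055755-0.058187i
  [-2]  conj(Y_{5,-2})(Ω₁) = +0.315361-0.234786i ; Y_{5,-2}(Ω₂) = +0.262480-0.342285i ; Δ = +0.002412-0.169570i
  [-1]  conj(Y_{5,-1})(Ω₁) = -0.026580+0.008808i ; Y_{5,-1}(Ω₂) = +0.404664-0.199634i ; Δ = -0.008998+0.008871i
  [+0]  conj(Y_{5,0})(Ω₁) = -0.391660-0.000000i ; Y_{5,0}(Ω₂) = -0.094828+0.000000i ; Δ = +0.037140+0.000000i
  [+1]  conj(Y_{5,1})(Ω₁) = +0.026580+0.008808i ; Y_{5,1}(Ω₂) = -0.404664-0.199634i ; Δ = -0.008998-0.008871i
  [+2]  conj(Y_{5,2})(Ω₁) = +0.315361+0.234786i ; Y_{5,2}(Ω₂) = +0.262480+0.342285i ; Δ = +0.002412+0.169570i
  [+3]  conj(Y_{5,3})(Ω₁) = -0.230349-0.328990i ; Y_{5,3}(Ω₂) = -0.039057-0.196821i ; Δ = -0.055755+0.058187i
  [+4]  conj(Y_{5,4})(Ω₁) = +0.058237+0.194547i ; Y_{5,4}(Ω₂) = -0.014608+0.054388i ; Δ = -0.011432+0.000325i
  [+5]  conj(Y_{5,5})(Ω₁) = +0.001617-0.055488i ; Y_{5,5}(Ω₂) = +0.006016-0.006849i ; Δ = -0.000370-0.000345i
Accumulated sum -0.111145-0.000000i; after 4π/(2l+1) scaling, -0.126972-0.000000i ⇒ P_5 = -0.126972

-0.126972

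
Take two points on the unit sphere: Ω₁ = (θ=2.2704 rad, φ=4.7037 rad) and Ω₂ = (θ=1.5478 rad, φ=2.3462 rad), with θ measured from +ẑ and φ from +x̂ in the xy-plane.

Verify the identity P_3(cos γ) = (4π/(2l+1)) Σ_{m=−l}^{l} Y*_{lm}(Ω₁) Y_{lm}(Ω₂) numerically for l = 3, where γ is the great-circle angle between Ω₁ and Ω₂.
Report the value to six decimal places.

Expand P_3 via completeness: Σ_{m} conj(Y_{3,m}) at Ω₁ times Y_{3,m} at Ω₂ —
  m=-3: Y*=+0.004870+0.186798i  Y=+0.303493-0.285818i  product +0.054868+0.055300i
  m=-2: Y*=+0.385160-0.006694i  Y=-0.000469+0.023483i  product -0.000024+0.009048i
  m=-1: Y*=-0.002306-0.265337i  Y=+0.225570+0.230124i  product +0.060540-0.060383i
  m=+0: Y*=+0.222721-0.000000i  Y=-0.025720+0.000000i  product -0.005728+0.000000i
  m=+1: Y*=+0.002306-0.265337i  Y=-0.225570+0.230124i  product +0.060540+0.060383i
  m=+2: Y*=+0.385160+0.006694i  Y=-0.000469-0.023483i  product -0.000024-0.009048i
  m=+3: Y*=-0.004870+0.186798i  Y=-0.303493-0.285818i  product +0.054868-0.055300i
Accumulated sum +0.225042-0.000000i; after 4π/(2l+1) scaling, +0.403994-0.000000i ⇒ P_3 = 0.403994

0.403994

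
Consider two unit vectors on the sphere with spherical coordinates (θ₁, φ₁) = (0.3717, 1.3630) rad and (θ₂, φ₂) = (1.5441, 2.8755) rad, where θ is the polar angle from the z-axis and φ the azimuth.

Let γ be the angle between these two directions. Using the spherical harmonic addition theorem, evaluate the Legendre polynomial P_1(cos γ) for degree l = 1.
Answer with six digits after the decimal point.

Summing Y*_{l m}(θ₁,φ₁)·Y_{l m}(θ₂,φ₂) over m ∈ [−1, 1]; prefactor 4π/(2·1+1) = 4.188790:
  [-1]  conj(Y_{1,-1})(Ω₁) = (0.025888, 0.122784) ; Y_{1,-1}(Ω₂) = (-0.333216, -0.090820) ; Δ = (0.002525, -0.043265)
  [+0]  conj(Y_{1,0})(Ω₁) = (0.455236, -0.000000) ; Y_{1,0}(Ω₂) = (0.013042, 0.000000) ; Δ = (0.005937, 0.000000)
  [+1]  conj(Y_{1,1})(Ω₁) = (-0.025888, 0.122784) ; Y_{1,1}(Ω₂) = (0.333216, -0.090820) ; Δ = (0.002525, 0.043265)
Accumulated sum (0.010987, 0.000000); after 4π/(2l+1) scaling, (0.046024, 0.000000) ⇒ P_1 = 0.046024

0.046024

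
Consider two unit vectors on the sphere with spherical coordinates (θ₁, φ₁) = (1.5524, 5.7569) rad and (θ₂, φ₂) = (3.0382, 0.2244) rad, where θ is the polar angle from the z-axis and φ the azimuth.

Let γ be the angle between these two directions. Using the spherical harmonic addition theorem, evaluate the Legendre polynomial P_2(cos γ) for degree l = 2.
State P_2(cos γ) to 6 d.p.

Summing Y*_{l m}(θ₁,φ₁)·Y_{l m}(θ₂,φ₂) over m ∈ [−2, 2]; prefactor 4π/(2·2+1) = 2.513274:
  [-2]  conj(Y_{2,-2})(Ω₁) = 0.19127 - 0.33544j ; Y_{2,-2}(Ω₂) = 0.00371 - 0.00179j ; Δ = 0.00011 - 0.00158j
  [-1]  conj(Y_{2,-1})(Ω₁) = 0.01229 - 0.00714j ; Y_{2,-1}(Ω₂) = -0.07732 + 0.01765j ; Δ = -0.00082 + 0.00077j
  [+0]  conj(Y_{2,0})(Ω₁) = -0.31507 + 0.00000j ; Y_{2,0}(Ω₂) = 0.62070 + 0.00000j ; Δ = -0.19557 + 0.00000j
  [+1]  conj(Y_{2,1})(Ω₁) = -0.01229 - 0.00714j ; Y_{2,1}(Ω₂) = 0.07732 + 0.01765j ; Δ = -0.00082 - 0.00077j
  [+2]  conj(Y_{2,2})(Ω₁) = 0.19127 + 0.33544j ; Y_{2,2}(Ω₂) = 0.00371 + 0.00179j ; Δ = 0.00011 + 0.00158j
Accumulated sum -0.19699 + 0.00000j; after 4π/(2l+1) scaling, -0.49510 + 0.00000j ⇒ P_2 = -0.495099

-0.495099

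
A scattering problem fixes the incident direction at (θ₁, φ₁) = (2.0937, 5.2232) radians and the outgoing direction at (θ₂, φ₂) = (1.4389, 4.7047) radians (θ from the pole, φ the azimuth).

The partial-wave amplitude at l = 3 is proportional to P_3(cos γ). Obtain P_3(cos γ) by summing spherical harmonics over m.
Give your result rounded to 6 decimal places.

Term-by-term m-sum for l=3 (normalisation 4π/7 = 1.795196):
  term(m=-3) = +0.001687+0.110265i   from Y*(Ω₁)=-0.271121+0.010406i, Y(Ω₂)=+0.009375-0.406338i
  term(m=-2) = -0.025745-0.043560i   from Y*(Ω₁)=+0.199967+0.326759i, Y(Ω₂)=-0.132065-0.002031i
  term(m=-1) = -0.017580-0.010030i   from Y*(Ω₁)=+0.033809-0.060328i, Y(Ω₂)=+0.002250-0.292659i
  term(m=+0) = -0.046714+0.000000i   from Y*(Ω₁)=+0.326697-0.000000i, Y(Ω₂)=-0.142990+0.000000i
  term(m=+1) = -0.017580+0.010030i   from Y*(Ω₁)=-0.033809-0.060328i, Y(Ω₂)=-0.002250-0.292659i
  term(m=+2) = -0.025745+0.043560i   from Y*(Ω₁)=+0.199967-0.326759i, Y(Ω₂)=-0.132065+0.002031i
  term(m=+3) = +0.001687-0.110265i   from Y*(Ω₁)=+0.271121+0.010406i, Y(Ω₂)=-0.009375-0.406338i
Total Σ_m = -0.129990-0.000000i. Multiply by 1.795196: -0.233357-0.000000i. P_3(cos γ) = -0.233357

-0.233357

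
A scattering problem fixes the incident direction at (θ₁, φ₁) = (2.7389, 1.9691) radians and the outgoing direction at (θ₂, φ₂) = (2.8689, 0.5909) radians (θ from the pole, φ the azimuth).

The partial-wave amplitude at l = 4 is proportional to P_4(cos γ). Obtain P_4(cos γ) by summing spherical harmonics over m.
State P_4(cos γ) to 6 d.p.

0.245965

Term-by-term m-sum for l=4 (normalisation 4π/9 = 1.396263):
  m=-4: -0.000234+0.010436i × -0.001659-0.001634i = +0.000017-0.000017i  (running Σ = +0.000017-0.000017i)
  m=-3: -0.064471+0.025444i × +0.004722+0.023071i = -0.000891-0.001367i  (running Σ = -0.000874-0.001384i)
  m=-2: -0.176901-0.180912i × +0.050544-0.123313i = -0.031250+0.012670i  (running Σ = -0.032124+0.011286i)
  m=-1: +0.193503-0.459852i × -0.355861+0.238733i = +0.040921+0.209839i  (running Σ = +0.008797+0.221125i)
  m=0: +0.283743-0.000000i × +0.558834+0.000000i = +0.158565+0.000000i  (running Σ = +0.167362+0.221125i)
  m=1: -0.193503-0.459852i × +0.355861+0.238733i = +0.040921-0.209839i  (running Σ = +0.208284+0.011286i)
  m=2: -0.176901+0.180912i × +0.050544+0.123313i = -0.031250-0.012670i  (running Σ = +0.177033-0.001384i)
  m=3: +0.064471+0.025444i × -0.004722+0.023071i = -0.000891+0.001367i  (running Σ = +0.176142-0.000017i)
  m=4: -0.000234-0.010436i × -0.001659+0.001634i = +0.000017+0.000017i  (running Σ = +0.176159+0.000000i)
Accumulated sum +0.176159+0.000000i; after 4π/(2l+1) scaling, +0.245965+0.000000i ⇒ P_4 = 0.245965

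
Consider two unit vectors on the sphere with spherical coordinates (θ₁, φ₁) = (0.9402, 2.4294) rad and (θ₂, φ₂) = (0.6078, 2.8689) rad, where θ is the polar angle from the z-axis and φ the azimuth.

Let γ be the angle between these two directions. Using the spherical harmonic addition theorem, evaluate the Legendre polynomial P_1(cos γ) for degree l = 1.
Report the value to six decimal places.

0.901428

Addition theorem: P_1(cos γ) = (4π/3) Σ_m Y*_{lm}(Ω₁) Y_{lm}(Ω₂), m = −1…1:
  m=-1: Y*=(-0.211220, 0.182356)  Y=(-0.190009, -0.053138)  product (0.049823, -0.023425)
  m=+0: Y*=(0.288093, -0.000000)  Y=(0.401097, 0.000000)  product (0.115553, 0.000000)
  m=+1: Y*=(0.211220, 0.182356)  Y=(0.190009, -0.053138)  product (0.049823, 0.023425)
Σ over m = (0.215200, 0.000000); ×(4π/3) → (0.901428, 0.000000). Real part: 0.901428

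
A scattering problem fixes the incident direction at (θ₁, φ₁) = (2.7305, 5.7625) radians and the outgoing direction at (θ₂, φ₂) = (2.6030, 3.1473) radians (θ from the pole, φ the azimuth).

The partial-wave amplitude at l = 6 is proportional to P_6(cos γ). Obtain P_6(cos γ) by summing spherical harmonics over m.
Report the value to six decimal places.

Expand P_6 via completeness: Σ_{m} conj(Y_{6,m}) at Ω₁ times Y_{6,m} at Ω₂ —
  m=-6: Y*=(-0.001967, -0.000034)  Y=(0.008792, -0.000301)  product (-0.000017, 0.000000)
  m=-5: Y*=(0.013423, 0.008013)  Y=(0.050983, -0.001455)  product (0.000696, 0.000389)
  m=-4: Y*=(-0.036740, -0.065384)  Y=(0.175444, -0.004006)  product (-0.006708, -0.011324)
  m=-3: Y*=(-0.002079, 0.237892)  Y=(0.385239, -0.006597)  product (0.000768, 0.091659)
  m=-2: Y*=(0.241038, -0.411928)  Y=(0.484595, -0.005532)  product (0.114527, -0.200951)
  m=-1: Y*=(-0.404881, 0.232188)  Y=(0.147438, -0.000841)  product (-0.059499, 0.034574)
  m=+0: Y*=(-0.135352, -0.000000)  Y=(-0.396797, 0.000000)  product (0.053707, 0.000000)
  m=+1: Y*=(0.404881, 0.232188)  Y=(-0.147438, -0.000841)  product (-0.059499, -0.034574)
  m=+2: Y*=(0.241038, 0.411928)  Y=(0.484595, 0.005532)  product (0.114527, 0.200951)
  m=+3: Y*=(0.002079, 0.237892)  Y=(-0.385239, -0.006597)  product (0.000768, -0.091659)
  m=+4: Y*=(-0.036740, 0.065384)  Y=(0.175444, 0.004006)  product (-0.006708, 0.011324)
  m=+5: Y*=(-0.013423, 0.008013)  Y=(-0.050983, -0.001455)  product (0.000696, -0.000389)
  m=+6: Y*=(-0.001967, 0.000034)  Y=(0.008792, 0.000301)  product (-0.000017, -0.000000)
Accumulated sum (0.153241, 0.000000); after 4π/(2l+1) scaling, (0.148130, 0.000000) ⇒ P_6 = 0.148130

0.148130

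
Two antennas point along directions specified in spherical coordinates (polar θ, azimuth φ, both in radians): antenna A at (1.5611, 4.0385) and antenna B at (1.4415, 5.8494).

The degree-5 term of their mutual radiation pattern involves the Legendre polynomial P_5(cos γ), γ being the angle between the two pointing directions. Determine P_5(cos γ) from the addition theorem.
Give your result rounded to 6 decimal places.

-0.332470

Summing Y*_{l m}(θ₁,φ₁)·Y_{l m}(θ₂,φ₂) over m ∈ [−5, 5]; prefactor 4π/(2·5+1) = 1.142397:
  m=-5: Y*=+0.104816+0.452030i  Y=-0.250625+0.367811i  product -0.192531-0.074737i
  m=-4: Y*=-0.012836-0.006138i  Y=-0.029940+0.180536i  product +0.001492-0.002134i
  m=-3: Y*=-0.311066+0.150596i  Y=-0.076365-0.276527i  product +0.065398+0.074518i
  m=-2: Y*=+0.003633-0.016020i  Y=-0.132032-0.155731i  product -0.002974+0.001549i
  m=-1: Y*=-0.199593-0.249927i  Y=+0.222789+0.103198i  product -0.018675-0.076279i
  m=+0: Y*=+0.017002-0.000000i  Y=+0.208902+0.000000i  product +0.003552+0.000000i
  m=+1: Y*=+0.199593-0.249927i  Y=-0.222789+0.103198i  product -0.018675+0.076279i
  m=+2: Y*=+0.003633+0.016020i  Y=-0.132032+0.155731i  product -0.002974-0.001549i
  m=+3: Y*=+0.311066+0.150596i  Y=+0.076365-0.276527i  product +0.065398-0.074518i
  m=+4: Y*=-0.012836+0.006138i  Y=-0.029940-0.180536i  product +0.001492+0.002134i
  m=+5: Y*=-0.104816+0.452030i  Y=+0.250625+0.367811i  product -0.192531+0.074737i
Accumulated sum -0.291028+0.000000i; after 4π/(2l+1) scaling, -0.332470+0.000000i ⇒ P_5 = -0.332470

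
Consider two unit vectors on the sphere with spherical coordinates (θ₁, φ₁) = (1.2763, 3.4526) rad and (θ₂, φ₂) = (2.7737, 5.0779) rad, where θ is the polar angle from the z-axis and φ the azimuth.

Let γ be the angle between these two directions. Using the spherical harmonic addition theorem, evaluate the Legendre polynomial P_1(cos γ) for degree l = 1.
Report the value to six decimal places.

Term-by-term m-sum for l=1 (normalisation 4π/3 = 4.188790):
  m=-1: Y*=(-0.314759, -0.101176)  Y=(0.044413, 0.116049)  product (-0.002238, -0.041021)
  m=+0: Y*=(0.141821, -0.000000)  Y=(-0.455909, 0.000000)  product (-0.064657, 0.000000)
  m=+1: Y*=(0.314759, -0.101176)  Y=(-0.044413, 0.116049)  product (-0.002238, 0.041021)
Total Σ_m = (-0.069133, 0.000000). Multiply by 4.188790: (-0.289585, 0.000000). P_1(cos γ) = -0.289585

-0.289585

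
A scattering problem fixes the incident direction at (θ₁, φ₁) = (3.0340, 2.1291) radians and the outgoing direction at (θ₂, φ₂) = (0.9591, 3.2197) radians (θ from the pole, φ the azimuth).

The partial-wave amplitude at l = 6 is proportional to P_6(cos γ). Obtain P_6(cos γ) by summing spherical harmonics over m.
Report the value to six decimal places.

0.297093

Summing Y*_{l m}(θ₁,φ₁)·Y_{l m}(θ₂,φ₂) over m ∈ [−6, 6]; prefactor 4π/(2·6+1) = 0.966644:
  m=-6: Y*=(0.000001, 0.000000)  Y=(0.129761, -0.065693)  product (0.000000, -0.000000)
  m=-5: Y*=(0.000008, 0.000022)  Y=(-0.326799, 0.134537)  product (-0.000006, -0.000006)
  m=-4: Y*=(-0.000288, 0.000369)  Y=(0.400717, -0.129435)  product (-0.000068, 0.000185)
  m=-3: Y*=(-0.006280, -0.000656)  Y=(-0.125271, 0.029903)  product (0.000806, -0.000106)
  m=-2: Y*=(-0.025460, -0.052147)  Y=(-0.290492, 0.045752)  product (0.009782, 0.013983)
  m=-1: Y*=(0.176834, -0.283121)  Y=(0.251872, -0.019713)  product (0.038958, -0.074796)
  m=+0: Y*=(0.897127, -0.000000)  Y=(0.232296, 0.000000)  product (0.208399, 0.000000)
  m=+1: Y*=(-0.176834, -0.283121)  Y=(-0.251872, -0.019713)  product (0.038958, 0.074796)
  m=+2: Y*=(-0.025460, 0.052147)  Y=(-0.290492, -0.045752)  product (0.009782, -0.013983)
  m=+3: Y*=(0.006280, -0.000656)  Y=(0.125271, 0.029903)  product (0.000806, 0.000106)
  m=+4: Y*=(-0.000288, -0.000369)  Y=(0.400717, 0.129435)  product (-0.000068, -0.000185)
  m=+5: Y*=(-0.000008, 0.000022)  Y=(0.326799, 0.134537)  product (-0.000006, 0.000006)
  m=+6: Y*=(0.000001, -0.000000)  Y=(0.129761, 0.065693)  product (0.000000, 0.000000)
Σ over m = (0.307345, -0.000000); ×(4π/13) → (0.297093, -0.000000). Real part: 0.297093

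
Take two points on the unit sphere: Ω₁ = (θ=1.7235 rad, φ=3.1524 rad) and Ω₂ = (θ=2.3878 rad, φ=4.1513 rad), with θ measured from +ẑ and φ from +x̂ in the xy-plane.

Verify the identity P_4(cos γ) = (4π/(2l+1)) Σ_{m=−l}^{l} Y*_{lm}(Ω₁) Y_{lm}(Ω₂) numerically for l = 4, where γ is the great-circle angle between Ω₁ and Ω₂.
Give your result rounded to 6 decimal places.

Expand P_4 via completeness: Σ_{m} conj(Y_{4,m}) at Ω₁ times Y_{4,m} at Ω₂ —
  m=-4: Y*=(0.421897, 0.018250)  Y=(-0.060567, 0.075892)  product (-0.026938, 0.030913)
  m=-3: Y*=(0.183727, 0.005959)  Y=(-0.290717, -0.032836)  product (-0.053217, -0.007765)
  m=-2: Y*=(-0.273792, -0.005919)  Y=(-0.184932, -0.384192)  product (0.048359, 0.106283)
  m=-1: Y*=(-0.201842, -0.002181)  Y=(0.090580, -0.144129)  product (-0.018597, 0.028894)
  m=+0: Y*=(0.245910, -0.000000)  Y=(-0.323404, 0.000000)  product (-0.079528, 0.000000)
  m=+1: Y*=(0.201842, -0.002181)  Y=(-0.090580, -0.144129)  product (-0.018597, -0.028894)
  m=+2: Y*=(-0.273792, 0.005919)  Y=(-0.184932, 0.384192)  product (0.048359, -0.106283)
  m=+3: Y*=(-0.183727, 0.005959)  Y=(0.290717, -0.032836)  product (-0.053217, 0.007765)
  m=+4: Y*=(0.421897, -0.018250)  Y=(-0.060567, -0.075892)  product (-0.026938, -0.030913)
Total Σ_m = (-0.180314, -0.000000). Multiply by 1.396263: (-0.251767, -0.000000). P_4(cos γ) = -0.251767

-0.251767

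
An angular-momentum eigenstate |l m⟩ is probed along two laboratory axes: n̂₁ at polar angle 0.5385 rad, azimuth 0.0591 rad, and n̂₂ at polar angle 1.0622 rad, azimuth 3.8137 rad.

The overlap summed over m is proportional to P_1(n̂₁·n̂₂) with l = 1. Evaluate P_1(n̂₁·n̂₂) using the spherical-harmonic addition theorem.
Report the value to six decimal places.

0.051660

Term-by-term m-sum for l=1 (normalisation 4π/3 = 4.188790):
  term(m=-1) = (-0.043733, 0.030762)   from Y*(Ω₁)=(0.176877, 0.010466), Y(Ω₂)=(-0.236134, 0.187890)
  term(m=+0) = (0.099799, 0.000000)   from Y*(Ω₁)=(0.419455, -0.000000), Y(Ω₂)=(0.237926, 0.000000)
  term(m=+1) = (-0.043733, -0.030762)   from Y*(Ω₁)=(-0.176877, 0.010466), Y(Ω₂)=(0.236134, 0.187890)
Σ over m = (0.012333, 0.000000); ×(4π/3) → (0.051660, 0.000000). Real part: 0.051660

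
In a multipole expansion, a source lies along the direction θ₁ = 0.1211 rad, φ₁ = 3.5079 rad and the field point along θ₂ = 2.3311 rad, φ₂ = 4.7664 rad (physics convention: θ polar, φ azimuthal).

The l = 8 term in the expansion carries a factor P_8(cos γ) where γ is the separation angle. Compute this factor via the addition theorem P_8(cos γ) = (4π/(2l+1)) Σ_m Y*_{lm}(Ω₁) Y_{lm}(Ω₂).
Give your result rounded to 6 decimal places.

0.309942

Summing Y*_{l m}(θ₁,φ₁)·Y_{l m}(θ₂,φ₂) over m ∈ [−8, 8]; prefactor 4π/(2·8+1) = 0.739198:
  [-8]  conj(Y_{8,-8})(Ω₁) = -0.00000 + 0.00000j ; Y_{8,-8}(Ω₂) = 0.03558 - 0.01641j ; Δ = -0.00000 + 0.00000j
  [-7]  conj(Y_{8,-7})(Ω₁) = 0.00000 - 0.00000j ; Y_{8,-7}(Ω₂) = 0.05502 + 0.13853j ; Δ = 0.00000 + 0.00000j
  [-6]  conj(Y_{8,-6})(Ω₁) = -0.00001 + 0.00001j ; Y_{8,-6}(Ω₂) = -0.31634 + 0.10626j ; Δ = 0.00000 - 0.00001j
  [-5]  conj(Y_{8,-5})(Ω₁) = 0.00006 - 0.00024j ; Y_{8,-5}(Ω₂) = -0.12317 - 0.44495j ; Δ = -0.00011 + 0.00000j
  [-4]  conj(Y_{8,-4})(Ω₁) = 0.00029 + 0.00276j ; Y_{8,-4}(Ω₂) = 0.30179 - 0.06623j ; Δ = 0.00027 + 0.00081j
  [-3]  conj(Y_{8,-3})(Ω₁) = -0.01060 - 0.02076j ; Y_{8,-3}(Ω₂) = -0.02038 - 0.12467j ; Δ = -0.00237 + 0.00174j
  [-2]  conj(Y_{8,-2})(Ω₁) = 0.10321 + 0.09285j ; Y_{8,-2}(Ω₂) = 0.38109 - 0.04133j ; Δ = 0.04317 + 0.03112j
  [-1]  conj(Y_{8,-1})(Ω₁) = -0.48806 - 0.18723j ; Y_{8,-1}(Ω₂) = 0.00279 + 0.05155j ; Δ = 0.00829 - 0.02568j
  [+0]  conj(Y_{8,0})(Ω₁) = 0.87558 + 0.00000j ; Y_{8,0}(Ω₂) = 0.36639 + 0.00000j ; Δ = 0.32080 + 0.00000j
  [+1]  conj(Y_{8,1})(Ω₁) = 0.48806 - 0.18723j ; Y_{8,1}(Ω₂) = -0.00279 + 0.05155j ; Δ = 0.00829 + 0.02568j
  [+2]  conj(Y_{8,2})(Ω₁) = 0.10321 - 0.09285j ; Y_{8,2}(Ω₂) = 0.38109 + 0.04133j ; Δ = 0.04317 - 0.03112j
  [+3]  conj(Y_{8,3})(Ω₁) = 0.01060 - 0.02076j ; Y_{8,3}(Ω₂) = 0.02038 - 0.12467j ; Δ = -0.00237 - 0.00174j
  [+4]  conj(Y_{8,4})(Ω₁) = 0.00029 - 0.00276j ; Y_{8,4}(Ω₂) = 0.30179 + 0.06623j ; Δ = 0.00027 - 0.00081j
  [+5]  conj(Y_{8,5})(Ω₁) = -0.00006 - 0.00024j ; Y_{8,5}(Ω₂) = 0.12317 - 0.44495j ; Δ = -0.00011 - 0.00000j
  [+6]  conj(Y_{8,6})(Ω₁) = -0.00001 - 0.00001j ; Y_{8,6}(Ω₂) = -0.31634 - 0.10626j ; Δ = 0.00000 + 0.00001j
  [+7]  conj(Y_{8,7})(Ω₁) = -0.00000 - 0.00000j ; Y_{8,7}(Ω₂) = -0.05502 + 0.13853j ; Δ = 0.00000 - 0.00000j
  [+8]  conj(Y_{8,8})(Ω₁) = -0.00000 - 0.00000j ; Y_{8,8}(Ω₂) = 0.03558 + 0.01641j ; Δ = -0.00000 - 0.00000j
Σ over m = 0.41930 - 0.00000j; ×(4π/17) → 0.30994 - 0.00000j. Real part: 0.309942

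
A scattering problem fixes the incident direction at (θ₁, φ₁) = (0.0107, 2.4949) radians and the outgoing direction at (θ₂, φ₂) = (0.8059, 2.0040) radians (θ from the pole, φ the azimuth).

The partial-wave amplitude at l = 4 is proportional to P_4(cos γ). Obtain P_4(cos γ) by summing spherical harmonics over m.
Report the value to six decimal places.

Expand P_4 via completeness: Σ_{m} conj(Y_{4,m}) at Ω₁ times Y_{4,m} at Ω₂ —
  m=-4: -0.00000 - 0.00000j × -0.01934 - 0.11832j = -0.00000 + 0.00000j  (running Σ = -0.00000 + 0.00000j)
  m=-3: 0.00000 + 0.00000j × 0.31358 + 0.08719j = 0.00000 + 0.00000j  (running Σ = 0.00000 + 0.00000j)
  m=-2: 0.00006 - 0.00022j × -0.26571 + 0.31266j = 0.00005 + 0.00008j  (running Σ = 0.00005 + 0.00008j)
  m=-1: -0.01616 + 0.01220j × -0.03537 - 0.07648j = 0.00150 + 0.00080j  (running Σ = 0.00156 + 0.00088j)
  m=0: 0.84580 + 0.00000j × -0.35309 + 0.00000j = -0.29864 + 0.00000j  (running Σ = -0.29709 + 0.00088j)
  m=1: 0.01616 + 0.01220j × 0.03537 - 0.07648j = 0.00150 - 0.00080j  (running Σ = -0.29558 + 0.00008j)
  m=2: 0.00006 + 0.00022j × -0.26571 - 0.31266j = 0.00005 - 0.00008j  (running Σ = -0.29553 + 0.00000j)
  m=3: -0.00000 + 0.00000j × -0.31358 + 0.08719j = 0.00000 - 0.00000j  (running Σ = -0.29553 + 0.00000j)
  m=4: -0.00000 + 0.00000j × -0.01934 + 0.11832j = -0.00000 - 0.00000j  (running Σ = -0.29553 + 0.00000j)
Σ over m = -0.29553 + 0.00000j; ×(4π/9) → -0.41264 + 0.00000j. Real part: -0.412636

-0.412636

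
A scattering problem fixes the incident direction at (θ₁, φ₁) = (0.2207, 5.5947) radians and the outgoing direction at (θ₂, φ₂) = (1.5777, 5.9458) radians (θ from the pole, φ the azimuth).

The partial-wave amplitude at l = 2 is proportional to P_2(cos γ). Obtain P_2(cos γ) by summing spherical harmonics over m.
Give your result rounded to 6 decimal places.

Term-by-term m-sum for l=2 (normalisation 4π/5 = 2.513274):
  term(m=-2) = 0.00546 - 0.00462j   from Y*(Ω₁)=0.00357 - 0.01816j, Y(Ω₂)=0.30161 + 0.24130j
  term(m=-1) = -0.00083 + 0.00030j   from Y*(Ω₁)=0.12743 - 0.10485j, Y(Ω₂)=-0.00503 - 0.00177j
  term(m=+0) = -0.18462 + 0.00000j   from Y*(Ω₁)=0.58544 + 0.00000j, Y(Ω₂)=-0.31535 + 0.00000j
  term(m=+1) = -0.00083 - 0.00030j   from Y*(Ω₁)=-0.12743 - 0.10485j, Y(Ω₂)=0.00503 - 0.00177j
  term(m=+2) = 0.00546 + 0.00462j   from Y*(Ω₁)=0.00357 + 0.01816j, Y(Ω₂)=0.30161 - 0.24130j
Σ over m = -0.17535 + 0.00000j; ×(4π/5) → -0.44071 + 0.00000j. Real part: -0.440708

-0.440708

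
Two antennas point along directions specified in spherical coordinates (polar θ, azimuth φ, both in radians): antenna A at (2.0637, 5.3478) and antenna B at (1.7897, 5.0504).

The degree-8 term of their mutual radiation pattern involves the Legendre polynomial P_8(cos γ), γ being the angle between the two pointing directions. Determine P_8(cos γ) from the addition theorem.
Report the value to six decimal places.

-0.352249

Term-by-term m-sum for l=8 (normalisation 4π/17 = 0.739198):
  m=-8: Y*=(0.067777, -0.174279)  Y=(-0.384849, -0.180007)  product (-0.057455, 0.054871)
  m=-7: Y*=(-0.387784, 0.105034)  Y=(0.264686, -0.269970)  product (-0.074285, 0.132491)
  m=-6: Y*=(0.325072, 0.258002)  Y=(-0.042070, -0.085499)  product (0.008383, -0.038648)
  m=-5: Y*=(0.002596, -0.073164)  Y=(0.356238, -0.042687)  product (-0.002198, -0.026174)
  m=-4: Y*=(0.262837, -0.179796)  Y=(-0.005436, 0.024454)  product (0.002968, 0.007405)
  m=-3: Y*=(-0.231167, -0.080587)  Y=(0.278679, 0.173464)  product (-0.050442, -0.062557)
  m=-2: Y*=(-0.061024, -0.197293)  Y=(-0.060704, 0.048691)  product (0.013311, 0.009005)
  m=-1: Y*=(-0.172560, 0.234000)  Y=(0.102953, 0.292895)  product (-0.086303, -0.026451)
  m=+0: Y*=(-0.166818, -0.000000)  Y=(-0.093010, 0.000000)  product (0.015516, 0.000000)
  m=+1: Y*=(0.172560, 0.234000)  Y=(-0.102953, 0.292895)  product (-0.086303, 0.026451)
  m=+2: Y*=(-0.061024, 0.197293)  Y=(-0.060704, -0.048691)  product (0.013311, -0.009005)
  m=+3: Y*=(0.231167, -0.080587)  Y=(-0.278679, 0.173464)  product (-0.050442, 0.062557)
  m=+4: Y*=(0.262837, 0.179796)  Y=(-0.005436, -0.024454)  product (0.002968, -0.007405)
  m=+5: Y*=(-0.002596, -0.073164)  Y=(-0.356238, -0.042687)  product (-0.002198, 0.026174)
  m=+6: Y*=(0.325072, -0.258002)  Y=(-0.042070, 0.085499)  product (0.008383, 0.038648)
  m=+7: Y*=(0.387784, 0.105034)  Y=(-0.264686, -0.269970)  product (-0.074285, -0.132491)
  m=+8: Y*=(0.067777, 0.174279)  Y=(-0.384849, 0.180007)  product (-0.057455, -0.054871)
Σ over m = (-0.476529, 0.000000); ×(4π/17) → (-0.352249, 0.000000). Real part: -0.352249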